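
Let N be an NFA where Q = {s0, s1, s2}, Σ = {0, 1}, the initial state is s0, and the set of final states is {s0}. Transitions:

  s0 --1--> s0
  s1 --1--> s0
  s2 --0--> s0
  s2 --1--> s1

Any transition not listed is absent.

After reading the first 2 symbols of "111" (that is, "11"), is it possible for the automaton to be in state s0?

Start in {s0}.
Read '1': s0→{s0}; now {s0}.
Read '1': s0→{s0}; now {s0}.
State s0 is in {s0}.

Yes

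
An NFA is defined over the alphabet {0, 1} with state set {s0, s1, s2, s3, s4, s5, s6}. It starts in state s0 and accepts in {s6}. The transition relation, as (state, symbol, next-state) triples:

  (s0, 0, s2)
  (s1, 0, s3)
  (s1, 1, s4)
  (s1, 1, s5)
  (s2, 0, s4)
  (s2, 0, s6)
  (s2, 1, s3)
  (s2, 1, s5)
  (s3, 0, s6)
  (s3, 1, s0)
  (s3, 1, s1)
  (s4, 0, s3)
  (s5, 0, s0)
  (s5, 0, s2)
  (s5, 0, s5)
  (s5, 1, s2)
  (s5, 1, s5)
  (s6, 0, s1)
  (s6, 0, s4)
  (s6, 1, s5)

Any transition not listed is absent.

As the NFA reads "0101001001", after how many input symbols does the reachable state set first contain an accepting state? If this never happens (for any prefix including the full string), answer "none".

3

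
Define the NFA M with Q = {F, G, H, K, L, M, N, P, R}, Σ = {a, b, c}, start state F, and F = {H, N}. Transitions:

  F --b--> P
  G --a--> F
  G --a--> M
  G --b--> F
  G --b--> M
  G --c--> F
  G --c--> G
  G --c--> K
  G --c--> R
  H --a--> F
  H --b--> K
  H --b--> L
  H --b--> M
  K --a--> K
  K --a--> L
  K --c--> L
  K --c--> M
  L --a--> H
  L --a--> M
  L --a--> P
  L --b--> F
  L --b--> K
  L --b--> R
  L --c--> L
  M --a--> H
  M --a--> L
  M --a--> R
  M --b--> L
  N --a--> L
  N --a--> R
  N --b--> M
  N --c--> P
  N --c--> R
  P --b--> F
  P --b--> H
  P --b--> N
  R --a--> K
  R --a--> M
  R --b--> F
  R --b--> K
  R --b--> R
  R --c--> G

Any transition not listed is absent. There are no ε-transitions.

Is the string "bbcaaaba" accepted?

Start in {F}.
Read 'b': {F} → {P}.
Read 'b': {P} → {F, H, N}.
Read 'c': {F, H, N} → {P, R}.
Read 'a': {P, R} → {K, M}.
Read 'a': {K, M} → {H, K, L, R}.
Read 'a': {H, K, L, R} → {F, H, K, L, M, P}.
Read 'b': {F, H, K, L, M, P} → {F, H, K, L, M, N, P, R}.
Read 'a': {F, H, K, L, M, N, P, R} → {F, H, K, L, M, P, R}.
The final set {F, H, K, L, M, P, R} contains the accepting state H.

Yes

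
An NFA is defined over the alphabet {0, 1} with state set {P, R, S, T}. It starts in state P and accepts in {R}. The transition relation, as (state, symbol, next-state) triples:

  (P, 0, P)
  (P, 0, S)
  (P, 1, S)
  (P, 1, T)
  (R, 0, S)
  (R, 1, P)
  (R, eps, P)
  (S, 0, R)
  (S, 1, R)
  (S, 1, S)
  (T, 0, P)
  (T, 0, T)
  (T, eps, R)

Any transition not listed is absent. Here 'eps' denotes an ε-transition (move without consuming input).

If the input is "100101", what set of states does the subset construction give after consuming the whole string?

{P, R, S, T}

Start in {P}.
Read '1': P→{S, T}; union {S, T}; ε-closure = {P, R, S, T}.
Read '0': P→{P, S}, R→{S}, S→{R}, T→{P, T}; now {P, R, S, T}.
Read '0': P→{P, S}, R→{S}, S→{R}, T→{P, T}; now {P, R, S, T}.
Read '1': P→{S, T}, R→{P}, S→{R, S}, T→∅; now {P, R, S, T}.
Read '0': P→{P, S}, R→{S}, S→{R}, T→{P, T}; now {P, R, S, T}.
Read '1': P→{S, T}, R→{P}, S→{R, S}, T→∅; now {P, R, S, T}.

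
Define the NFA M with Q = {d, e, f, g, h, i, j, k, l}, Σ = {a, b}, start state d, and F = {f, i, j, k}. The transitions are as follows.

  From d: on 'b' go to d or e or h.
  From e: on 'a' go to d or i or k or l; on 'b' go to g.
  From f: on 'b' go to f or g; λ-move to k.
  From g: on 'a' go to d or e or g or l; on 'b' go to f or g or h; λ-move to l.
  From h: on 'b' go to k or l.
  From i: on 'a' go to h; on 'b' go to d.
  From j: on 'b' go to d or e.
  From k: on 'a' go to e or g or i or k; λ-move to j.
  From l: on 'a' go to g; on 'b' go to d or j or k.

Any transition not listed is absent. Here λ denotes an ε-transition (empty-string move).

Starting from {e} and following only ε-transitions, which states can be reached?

Begin with {e}.
No ε-moves leave this set, so the closure equals the set itself.

{e}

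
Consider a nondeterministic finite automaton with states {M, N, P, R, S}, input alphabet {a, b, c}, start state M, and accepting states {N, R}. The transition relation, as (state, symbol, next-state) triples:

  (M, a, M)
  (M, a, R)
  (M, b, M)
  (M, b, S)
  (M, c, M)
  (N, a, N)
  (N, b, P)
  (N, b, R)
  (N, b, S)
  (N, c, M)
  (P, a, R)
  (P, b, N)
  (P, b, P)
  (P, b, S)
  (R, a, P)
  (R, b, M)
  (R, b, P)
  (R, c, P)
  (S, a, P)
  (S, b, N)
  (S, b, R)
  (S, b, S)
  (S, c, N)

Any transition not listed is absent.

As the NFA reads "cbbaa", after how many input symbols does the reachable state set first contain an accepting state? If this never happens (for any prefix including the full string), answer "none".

3

Start in {M}.
Read 'c': {M} → {M}.
Read 'b': {M} → {M, S}.
Read 'b': {M, S} → {M, N, R, S}.
None of the earlier sets intersect F, but {M, N, R, S} does.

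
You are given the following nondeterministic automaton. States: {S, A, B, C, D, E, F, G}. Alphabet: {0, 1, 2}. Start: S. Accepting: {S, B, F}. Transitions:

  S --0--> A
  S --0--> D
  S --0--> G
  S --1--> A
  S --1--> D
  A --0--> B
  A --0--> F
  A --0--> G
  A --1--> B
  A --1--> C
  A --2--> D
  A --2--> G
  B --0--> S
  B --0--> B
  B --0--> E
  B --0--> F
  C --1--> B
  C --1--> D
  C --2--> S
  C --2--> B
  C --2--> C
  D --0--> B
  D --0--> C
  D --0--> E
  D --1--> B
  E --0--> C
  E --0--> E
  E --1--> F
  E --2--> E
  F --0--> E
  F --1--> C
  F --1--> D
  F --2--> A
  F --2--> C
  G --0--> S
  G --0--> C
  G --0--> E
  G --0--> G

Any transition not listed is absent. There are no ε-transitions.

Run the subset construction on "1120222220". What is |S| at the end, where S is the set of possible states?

Start in {S}.
Read '1': {S} → {A, D}.
Read '1': {A, D} → {B, C}.
Read '2': {B, C} → {S, B, C}.
Read '0': {S, B, C} → {S, A, B, D, E, F, G}.
Read '2': {S, A, B, D, E, F, G} → {A, C, D, E, G}.
Read '2': {A, C, D, E, G} → {S, B, C, D, E, G}.
Read '2': {S, B, C, D, E, G} → {S, B, C, E}.
Read '2': {S, B, C, E} → {S, B, C, E}.
Read '2': {S, B, C, E} → {S, B, C, E}.
Read '0': {S, B, C, E} → {S, A, B, C, D, E, F, G}.
That set has 8 states.

8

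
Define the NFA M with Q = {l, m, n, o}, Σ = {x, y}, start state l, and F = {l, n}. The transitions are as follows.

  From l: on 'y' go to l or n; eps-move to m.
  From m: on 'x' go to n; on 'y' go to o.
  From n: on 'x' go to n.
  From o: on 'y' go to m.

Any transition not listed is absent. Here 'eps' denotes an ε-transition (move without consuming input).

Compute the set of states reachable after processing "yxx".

{n}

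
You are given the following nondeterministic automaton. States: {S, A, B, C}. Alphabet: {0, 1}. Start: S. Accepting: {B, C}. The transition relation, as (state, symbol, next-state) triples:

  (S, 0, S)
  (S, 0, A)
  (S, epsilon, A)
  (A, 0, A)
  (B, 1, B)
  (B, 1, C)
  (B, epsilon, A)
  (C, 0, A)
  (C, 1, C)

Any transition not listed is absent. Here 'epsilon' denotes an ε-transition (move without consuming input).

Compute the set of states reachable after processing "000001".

∅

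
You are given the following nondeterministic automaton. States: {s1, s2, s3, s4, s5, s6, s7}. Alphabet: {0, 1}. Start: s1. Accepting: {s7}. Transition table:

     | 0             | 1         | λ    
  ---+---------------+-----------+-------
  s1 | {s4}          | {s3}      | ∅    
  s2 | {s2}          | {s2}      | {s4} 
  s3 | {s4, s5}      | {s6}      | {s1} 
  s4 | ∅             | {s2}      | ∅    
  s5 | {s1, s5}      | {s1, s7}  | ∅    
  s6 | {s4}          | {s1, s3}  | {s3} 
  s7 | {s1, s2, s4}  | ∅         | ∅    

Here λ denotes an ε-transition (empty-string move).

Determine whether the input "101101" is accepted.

Start in {s1}.
Read '1': s1→{s3}; union {s3}; ε-closure = {s1, s3}.
Read '0': s1→{s4}, s3→{s4, s5}; now {s4, s5}.
Read '1': s4→{s2}, s5→{s1, s7}; union {s1, s2, s7}; ε-closure = {s1, s2, s4, s7}.
Read '1': s1→{s3}, s2→{s2}, s4→{s2}, s7→∅; union {s2, s3}; ε-closure = {s1, s2, s3, s4}.
Read '0': s1→{s4}, s2→{s2}, s3→{s4, s5}, s4→∅; now {s2, s4, s5}.
Read '1': s2→{s2}, s4→{s2}, s5→{s1, s7}; union {s1, s2, s7}; ε-closure = {s1, s2, s4, s7}.
The final set {s1, s2, s4, s7} contains the accepting state s7.

Yes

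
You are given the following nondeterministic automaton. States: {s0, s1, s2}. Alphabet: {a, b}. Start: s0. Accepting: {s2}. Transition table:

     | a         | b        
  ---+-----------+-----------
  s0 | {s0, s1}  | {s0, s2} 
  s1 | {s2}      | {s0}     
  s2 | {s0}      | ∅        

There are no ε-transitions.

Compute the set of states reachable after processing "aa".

Start in {s0}.
Read 'a': s0→{s0, s1}; now {s0, s1}.
Read 'a': s0→{s0, s1}, s1→{s2}; now {s0, s1, s2}.

{s0, s1, s2}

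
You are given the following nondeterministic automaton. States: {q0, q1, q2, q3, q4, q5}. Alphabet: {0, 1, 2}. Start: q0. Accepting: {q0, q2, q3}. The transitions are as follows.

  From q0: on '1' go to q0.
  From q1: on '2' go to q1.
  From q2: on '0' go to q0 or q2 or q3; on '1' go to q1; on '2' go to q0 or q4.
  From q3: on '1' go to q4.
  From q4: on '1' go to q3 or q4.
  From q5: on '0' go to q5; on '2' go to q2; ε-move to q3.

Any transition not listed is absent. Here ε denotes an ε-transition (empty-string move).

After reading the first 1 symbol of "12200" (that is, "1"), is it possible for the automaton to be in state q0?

Yes

Start in {q0}.
Read '1': q0→{q0}; now {q0}.
State q0 is in {q0}.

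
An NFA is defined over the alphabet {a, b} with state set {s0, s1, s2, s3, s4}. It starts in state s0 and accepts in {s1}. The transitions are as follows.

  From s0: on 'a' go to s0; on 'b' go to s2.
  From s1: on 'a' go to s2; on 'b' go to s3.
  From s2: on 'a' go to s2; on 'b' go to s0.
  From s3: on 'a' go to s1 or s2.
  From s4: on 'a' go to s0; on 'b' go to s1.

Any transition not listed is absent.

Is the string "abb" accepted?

Start in {s0}.
Read 'a': {s0} → {s0}.
Read 'b': {s0} → {s2}.
Read 'b': {s2} → {s0}.
The final set {s0} contains no accepting state.

No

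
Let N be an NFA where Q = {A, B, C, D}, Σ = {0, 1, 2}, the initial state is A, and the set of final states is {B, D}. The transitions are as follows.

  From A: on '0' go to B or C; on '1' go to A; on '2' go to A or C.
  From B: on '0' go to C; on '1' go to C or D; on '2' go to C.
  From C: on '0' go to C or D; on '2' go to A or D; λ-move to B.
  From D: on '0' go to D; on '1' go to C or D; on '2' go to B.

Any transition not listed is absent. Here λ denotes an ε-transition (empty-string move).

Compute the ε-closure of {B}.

{B}

Begin with {B}.
No ε-moves leave this set, so the closure equals the set itself.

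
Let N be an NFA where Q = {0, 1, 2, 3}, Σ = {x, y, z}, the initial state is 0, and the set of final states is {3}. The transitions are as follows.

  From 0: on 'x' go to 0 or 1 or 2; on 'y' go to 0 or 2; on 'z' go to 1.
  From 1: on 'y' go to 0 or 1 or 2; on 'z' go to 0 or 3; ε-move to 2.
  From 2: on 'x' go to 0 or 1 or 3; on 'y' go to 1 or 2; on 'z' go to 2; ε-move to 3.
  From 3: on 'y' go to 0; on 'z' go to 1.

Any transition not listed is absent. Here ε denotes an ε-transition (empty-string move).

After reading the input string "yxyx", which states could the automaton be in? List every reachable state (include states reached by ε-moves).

Start in {0}.
Read 'y': {0} → {0, 2, 3}.
Read 'x': {0, 2, 3} → {0, 1, 2, 3}.
Read 'y': {0, 1, 2, 3} → {0, 1, 2, 3}.
Read 'x': {0, 1, 2, 3} → {0, 1, 2, 3}.

{0, 1, 2, 3}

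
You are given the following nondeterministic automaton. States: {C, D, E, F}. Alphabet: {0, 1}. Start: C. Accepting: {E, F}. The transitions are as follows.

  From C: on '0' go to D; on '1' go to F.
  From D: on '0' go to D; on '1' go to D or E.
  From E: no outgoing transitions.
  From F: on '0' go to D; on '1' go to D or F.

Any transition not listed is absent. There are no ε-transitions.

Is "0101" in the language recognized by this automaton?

Yes

Start in {C}.
Read '0': C→{D}; now {D}.
Read '1': D→{D, E}; now {D, E}.
Read '0': D→{D}, E→∅; now {D}.
Read '1': D→{D, E}; now {D, E}.
The final set {D, E} contains the accepting state E.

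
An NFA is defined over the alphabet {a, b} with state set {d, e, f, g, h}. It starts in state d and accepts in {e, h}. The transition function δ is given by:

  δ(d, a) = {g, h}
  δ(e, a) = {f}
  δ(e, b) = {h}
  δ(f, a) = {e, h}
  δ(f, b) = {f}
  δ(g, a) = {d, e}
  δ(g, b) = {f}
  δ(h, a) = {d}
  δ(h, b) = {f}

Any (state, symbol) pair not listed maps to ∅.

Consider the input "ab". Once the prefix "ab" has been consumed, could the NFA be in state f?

Start in {d}.
Read 'a': {d} → {g, h}.
Read 'b': {g, h} → {f}.
State f is in {f}.

Yes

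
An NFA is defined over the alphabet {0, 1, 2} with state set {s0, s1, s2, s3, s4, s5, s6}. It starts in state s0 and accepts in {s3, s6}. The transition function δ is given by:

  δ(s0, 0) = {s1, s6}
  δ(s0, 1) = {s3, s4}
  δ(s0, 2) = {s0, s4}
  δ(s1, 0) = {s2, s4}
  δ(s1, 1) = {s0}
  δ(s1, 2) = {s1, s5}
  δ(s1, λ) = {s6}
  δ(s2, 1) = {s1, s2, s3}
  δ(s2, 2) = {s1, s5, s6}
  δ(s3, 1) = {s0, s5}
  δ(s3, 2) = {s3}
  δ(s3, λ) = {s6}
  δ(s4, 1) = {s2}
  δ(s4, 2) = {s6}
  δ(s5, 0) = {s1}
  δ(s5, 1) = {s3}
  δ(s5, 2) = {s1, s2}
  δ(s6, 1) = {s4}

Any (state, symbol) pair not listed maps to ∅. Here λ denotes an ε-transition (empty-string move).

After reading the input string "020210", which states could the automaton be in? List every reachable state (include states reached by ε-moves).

{s1, s6}

Start in {s0}.
Read '0': {s0} → {s1, s6}.
Read '2': {s1, s6} → {s1, s5, s6}.
Read '0': {s1, s5, s6} → {s1, s2, s4, s6}.
Read '2': {s1, s2, s4, s6} → {s1, s5, s6}.
Read '1': {s1, s5, s6} → {s0, s3, s4, s6}.
Read '0': {s0, s3, s4, s6} → {s1, s6}.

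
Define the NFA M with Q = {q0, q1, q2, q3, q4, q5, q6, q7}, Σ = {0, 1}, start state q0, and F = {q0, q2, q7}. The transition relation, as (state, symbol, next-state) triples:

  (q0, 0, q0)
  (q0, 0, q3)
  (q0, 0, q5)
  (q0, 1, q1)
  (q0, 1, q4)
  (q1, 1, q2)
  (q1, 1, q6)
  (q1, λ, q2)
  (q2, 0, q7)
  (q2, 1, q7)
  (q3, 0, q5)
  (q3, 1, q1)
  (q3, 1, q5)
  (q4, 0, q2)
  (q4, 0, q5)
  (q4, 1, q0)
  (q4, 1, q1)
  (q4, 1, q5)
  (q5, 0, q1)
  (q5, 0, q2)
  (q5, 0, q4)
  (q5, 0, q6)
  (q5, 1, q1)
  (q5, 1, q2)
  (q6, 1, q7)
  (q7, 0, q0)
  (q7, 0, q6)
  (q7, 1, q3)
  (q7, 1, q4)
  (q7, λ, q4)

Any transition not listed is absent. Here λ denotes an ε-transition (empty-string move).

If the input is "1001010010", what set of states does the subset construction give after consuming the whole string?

Start in {q0}.
Read '1': q0→{q1, q4}; union {q1, q4}; ε-closure = {q1, q2, q4}.
Read '0': q1→∅, q2→{q7}, q4→{q2, q5}; union {q2, q5, q7}; ε-closure = {q2, q4, q5, q7}.
Read '0': q2→{q7}, q4→{q2, q5}, q5→{q1, q2, q4, q6}, q7→{q0, q6}; now {q0, q1, q2, q4, q5, q6, q7}.
Read '1': q0→{q1, q4}, q1→{q2, q6}, q2→{q7}, q4→{q0, q1, q5}, q5→{q1, q2}, q6→{q7}, q7→{q3, q4}; now {q0, q1, q2, q3, q4, q5, q6, q7}.
Read '0': q0→{q0, q3, q5}, q1→∅, q2→{q7}, q3→{q5}, q4→{q2, q5}, q5→{q1, q2, q4, q6}, q6→∅, q7→{q0, q6}; now {q0, q1, q2, q3, q4, q5, q6, q7}.
Read '1': q0→{q1, q4}, q1→{q2, q6}, q2→{q7}, q3→{q1, q5}, q4→{q0, q1, q5}, q5→{q1, q2}, q6→{q7}, q7→{q3, q4}; now {q0, q1, q2, q3, q4, q5, q6, q7}.
Read '0': q0→{q0, q3, q5}, q1→∅, q2→{q7}, q3→{q5}, q4→{q2, q5}, q5→{q1, q2, q4, q6}, q6→∅, q7→{q0, q6}; now {q0, q1, q2, q3, q4, q5, q6, q7}.
Read '0': q0→{q0, q3, q5}, q1→∅, q2→{q7}, q3→{q5}, q4→{q2, q5}, q5→{q1, q2, q4, q6}, q6→∅, q7→{q0, q6}; now {q0, q1, q2, q3, q4, q5, q6, q7}.
Read '1': q0→{q1, q4}, q1→{q2, q6}, q2→{q7}, q3→{q1, q5}, q4→{q0, q1, q5}, q5→{q1, q2}, q6→{q7}, q7→{q3, q4}; now {q0, q1, q2, q3, q4, q5, q6, q7}.
Read '0': q0→{q0, q3, q5}, q1→∅, q2→{q7}, q3→{q5}, q4→{q2, q5}, q5→{q1, q2, q4, q6}, q6→∅, q7→{q0, q6}; now {q0, q1, q2, q3, q4, q5, q6, q7}.

{q0, q1, q2, q3, q4, q5, q6, q7}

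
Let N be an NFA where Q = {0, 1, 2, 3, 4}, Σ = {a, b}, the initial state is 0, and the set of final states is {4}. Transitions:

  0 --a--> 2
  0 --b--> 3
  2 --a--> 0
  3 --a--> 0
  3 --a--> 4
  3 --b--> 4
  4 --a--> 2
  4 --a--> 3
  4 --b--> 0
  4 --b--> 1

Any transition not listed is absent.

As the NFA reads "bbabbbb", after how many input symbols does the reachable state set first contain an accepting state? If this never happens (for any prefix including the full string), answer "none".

Start in {0}.
Read 'b': {0} → {3}.
Read 'b': {3} → {4}.
None of the earlier sets intersect F, but {4} does.

2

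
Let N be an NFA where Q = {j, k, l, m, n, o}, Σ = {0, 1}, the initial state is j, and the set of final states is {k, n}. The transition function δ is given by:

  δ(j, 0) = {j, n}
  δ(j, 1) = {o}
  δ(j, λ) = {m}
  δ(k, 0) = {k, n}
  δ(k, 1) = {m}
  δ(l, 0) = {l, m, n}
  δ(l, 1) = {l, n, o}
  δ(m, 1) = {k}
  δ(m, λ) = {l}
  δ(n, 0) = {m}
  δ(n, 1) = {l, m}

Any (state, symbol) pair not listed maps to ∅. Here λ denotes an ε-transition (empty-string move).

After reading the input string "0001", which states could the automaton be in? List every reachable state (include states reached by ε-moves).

{k, l, m, n, o}

Start: ε-closure({j}) = {j, l, m}.
Read '0': {j, l, m} → {j, l, m, n}.
Read '0': {j, l, m, n} → {j, l, m, n}.
Read '0': {j, l, m, n} → {j, l, m, n}.
Read '1': {j, l, m, n} → {k, l, m, n, o}.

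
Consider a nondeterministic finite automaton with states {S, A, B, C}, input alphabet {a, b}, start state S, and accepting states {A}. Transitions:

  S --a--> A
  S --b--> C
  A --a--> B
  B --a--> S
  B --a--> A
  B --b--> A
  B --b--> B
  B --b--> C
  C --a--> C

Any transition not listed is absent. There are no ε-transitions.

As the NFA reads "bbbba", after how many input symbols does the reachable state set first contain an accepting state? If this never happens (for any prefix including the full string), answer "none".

Start in {S}.
Read 'b': {S} → {C}.
Read 'b': {C} → ∅.
The set is empty and remains empty for the remaining 3 symbols.
No reachable set along the way intersects F.

none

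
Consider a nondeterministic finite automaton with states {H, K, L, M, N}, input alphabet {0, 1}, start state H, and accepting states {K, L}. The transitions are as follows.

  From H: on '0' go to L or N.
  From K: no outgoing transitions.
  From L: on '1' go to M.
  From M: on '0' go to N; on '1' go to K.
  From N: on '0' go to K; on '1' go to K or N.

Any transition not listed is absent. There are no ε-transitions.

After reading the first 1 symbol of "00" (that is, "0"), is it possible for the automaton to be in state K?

No

Start in {H}.
Read '0': {H} → {L, N}.
State K is not in {L, N}.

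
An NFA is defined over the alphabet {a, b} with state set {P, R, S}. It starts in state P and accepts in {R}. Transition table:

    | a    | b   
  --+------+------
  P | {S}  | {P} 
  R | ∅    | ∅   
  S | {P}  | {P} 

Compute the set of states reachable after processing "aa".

{P}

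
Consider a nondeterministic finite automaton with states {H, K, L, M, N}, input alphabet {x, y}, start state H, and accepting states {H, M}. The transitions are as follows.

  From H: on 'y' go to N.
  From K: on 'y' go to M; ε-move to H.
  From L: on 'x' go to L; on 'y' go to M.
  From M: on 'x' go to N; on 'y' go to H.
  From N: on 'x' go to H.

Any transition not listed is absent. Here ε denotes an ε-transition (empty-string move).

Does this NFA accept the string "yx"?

Yes

Start in {H}.
Read 'y': {H} → {N}.
Read 'x': {N} → {H}.
The final set {H} contains the accepting state H.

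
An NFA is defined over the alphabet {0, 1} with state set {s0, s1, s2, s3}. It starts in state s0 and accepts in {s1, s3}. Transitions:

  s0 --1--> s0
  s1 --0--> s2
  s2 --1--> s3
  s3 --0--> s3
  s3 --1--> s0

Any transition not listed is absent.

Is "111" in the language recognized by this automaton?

Start in {s0}.
Read '1': {s0} → {s0}.
Read '1': {s0} → {s0}.
Read '1': {s0} → {s0}.
The final set {s0} contains no accepting state.

No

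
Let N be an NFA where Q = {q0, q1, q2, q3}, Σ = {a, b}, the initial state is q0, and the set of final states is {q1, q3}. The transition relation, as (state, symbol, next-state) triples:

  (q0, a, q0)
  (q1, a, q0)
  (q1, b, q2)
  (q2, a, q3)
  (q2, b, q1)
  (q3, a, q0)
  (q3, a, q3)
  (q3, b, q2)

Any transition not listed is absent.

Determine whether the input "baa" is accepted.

No

Start in {q0}.
Read 'b': {q0} → ∅.
The set is empty and remains empty for the remaining 2 symbols.
The final set ∅ contains no accepting state.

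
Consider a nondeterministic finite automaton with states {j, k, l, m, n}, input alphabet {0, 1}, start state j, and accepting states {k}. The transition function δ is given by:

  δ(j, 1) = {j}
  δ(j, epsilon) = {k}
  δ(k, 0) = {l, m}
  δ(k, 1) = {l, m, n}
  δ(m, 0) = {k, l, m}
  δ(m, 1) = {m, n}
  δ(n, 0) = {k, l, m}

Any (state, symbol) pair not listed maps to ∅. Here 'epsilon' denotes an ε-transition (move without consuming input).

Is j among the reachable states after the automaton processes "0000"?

Start: ε-closure({j}) = {j, k}.
Read '0': j→∅, k→{l, m}; now {l, m}.
Read '0': l→∅, m→{k, l, m}; now {k, l, m}.
Read '0': k→{l, m}, l→∅, m→{k, l, m}; now {k, l, m}.
Read '0': k→{l, m}, l→∅, m→{k, l, m}; now {k, l, m}.
State j is not in {k, l, m}.

No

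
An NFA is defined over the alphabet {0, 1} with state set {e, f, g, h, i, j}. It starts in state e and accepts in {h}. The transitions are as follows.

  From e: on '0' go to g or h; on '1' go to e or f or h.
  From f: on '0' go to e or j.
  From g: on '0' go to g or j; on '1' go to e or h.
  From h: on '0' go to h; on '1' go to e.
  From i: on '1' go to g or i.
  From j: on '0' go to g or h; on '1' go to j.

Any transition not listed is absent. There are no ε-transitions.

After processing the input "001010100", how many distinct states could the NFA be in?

Start in {e}.
Read '0': e→{g, h}; now {g, h}.
Read '0': g→{g, j}, h→{h}; now {g, h, j}.
Read '1': g→{e, h}, h→{e}, j→{j}; now {e, h, j}.
Read '0': e→{g, h}, h→{h}, j→{g, h}; now {g, h}.
Read '1': g→{e, h}, h→{e}; now {e, h}.
Read '0': e→{g, h}, h→{h}; now {g, h}.
Read '1': g→{e, h}, h→{e}; now {e, h}.
Read '0': e→{g, h}, h→{h}; now {g, h}.
Read '0': g→{g, j}, h→{h}; now {g, h, j}.
That set has 3 states.

3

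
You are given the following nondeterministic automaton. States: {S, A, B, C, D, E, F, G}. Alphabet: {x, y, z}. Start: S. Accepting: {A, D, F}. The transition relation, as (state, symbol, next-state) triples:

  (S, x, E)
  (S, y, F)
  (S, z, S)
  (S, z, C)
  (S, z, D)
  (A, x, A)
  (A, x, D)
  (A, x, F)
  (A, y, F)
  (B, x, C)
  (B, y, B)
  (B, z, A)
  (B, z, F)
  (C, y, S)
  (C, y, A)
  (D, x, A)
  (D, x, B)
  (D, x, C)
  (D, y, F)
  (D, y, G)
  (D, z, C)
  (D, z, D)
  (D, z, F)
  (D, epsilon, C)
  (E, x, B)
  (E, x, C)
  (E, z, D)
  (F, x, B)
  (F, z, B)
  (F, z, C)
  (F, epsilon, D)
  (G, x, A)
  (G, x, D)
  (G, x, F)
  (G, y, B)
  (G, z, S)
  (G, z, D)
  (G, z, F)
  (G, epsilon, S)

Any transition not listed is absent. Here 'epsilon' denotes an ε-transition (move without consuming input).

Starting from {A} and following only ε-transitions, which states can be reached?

{A}

Begin with {A}.
No ε-moves leave this set, so the closure equals the set itself.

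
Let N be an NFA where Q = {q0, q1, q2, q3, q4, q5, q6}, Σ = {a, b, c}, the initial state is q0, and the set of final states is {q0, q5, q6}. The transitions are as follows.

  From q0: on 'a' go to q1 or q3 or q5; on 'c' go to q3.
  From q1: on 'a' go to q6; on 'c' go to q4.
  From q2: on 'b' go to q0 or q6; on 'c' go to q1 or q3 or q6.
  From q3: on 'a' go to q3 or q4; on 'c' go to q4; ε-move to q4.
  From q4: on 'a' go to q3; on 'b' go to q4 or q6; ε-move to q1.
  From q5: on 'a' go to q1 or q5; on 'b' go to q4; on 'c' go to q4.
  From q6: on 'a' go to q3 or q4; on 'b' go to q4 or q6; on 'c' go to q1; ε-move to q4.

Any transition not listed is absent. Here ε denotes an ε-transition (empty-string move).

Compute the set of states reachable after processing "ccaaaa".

Start in {q0}.
Read 'c': {q0} → {q1, q3, q4}.
Read 'c': {q1, q3, q4} → {q1, q4}.
Read 'a': {q1, q4} → {q1, q3, q4, q6}.
Read 'a': {q1, q3, q4, q6} → {q1, q3, q4, q6}.
Read 'a': {q1, q3, q4, q6} → {q1, q3, q4, q6}.
Read 'a': {q1, q3, q4, q6} → {q1, q3, q4, q6}.

{q1, q3, q4, q6}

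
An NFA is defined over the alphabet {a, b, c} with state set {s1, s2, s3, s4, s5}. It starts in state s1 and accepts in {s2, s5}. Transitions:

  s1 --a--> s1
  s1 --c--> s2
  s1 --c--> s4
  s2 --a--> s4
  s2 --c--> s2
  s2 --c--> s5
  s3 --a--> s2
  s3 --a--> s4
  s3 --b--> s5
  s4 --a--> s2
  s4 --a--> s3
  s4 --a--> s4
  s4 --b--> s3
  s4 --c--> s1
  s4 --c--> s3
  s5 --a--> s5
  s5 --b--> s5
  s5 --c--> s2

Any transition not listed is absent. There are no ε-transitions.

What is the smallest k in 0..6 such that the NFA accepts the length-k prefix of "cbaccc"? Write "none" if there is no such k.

1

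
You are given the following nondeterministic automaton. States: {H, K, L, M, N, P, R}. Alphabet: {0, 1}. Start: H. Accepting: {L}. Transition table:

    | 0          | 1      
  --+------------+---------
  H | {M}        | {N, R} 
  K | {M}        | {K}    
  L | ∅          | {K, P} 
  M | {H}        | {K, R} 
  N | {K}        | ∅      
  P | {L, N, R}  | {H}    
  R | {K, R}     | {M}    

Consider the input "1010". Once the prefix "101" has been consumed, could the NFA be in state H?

Start in {H}.
Read '1': H→{N, R}; now {N, R}.
Read '0': N→{K}, R→{K, R}; now {K, R}.
Read '1': K→{K}, R→{M}; now {K, M}.
State H is not in {K, M}.

No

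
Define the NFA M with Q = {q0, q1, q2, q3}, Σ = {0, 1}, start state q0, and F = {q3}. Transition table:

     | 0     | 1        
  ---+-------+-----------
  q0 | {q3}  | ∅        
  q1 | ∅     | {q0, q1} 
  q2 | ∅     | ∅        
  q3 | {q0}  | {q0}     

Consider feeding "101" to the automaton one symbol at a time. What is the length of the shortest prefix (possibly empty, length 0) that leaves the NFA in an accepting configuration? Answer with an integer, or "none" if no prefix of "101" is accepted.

none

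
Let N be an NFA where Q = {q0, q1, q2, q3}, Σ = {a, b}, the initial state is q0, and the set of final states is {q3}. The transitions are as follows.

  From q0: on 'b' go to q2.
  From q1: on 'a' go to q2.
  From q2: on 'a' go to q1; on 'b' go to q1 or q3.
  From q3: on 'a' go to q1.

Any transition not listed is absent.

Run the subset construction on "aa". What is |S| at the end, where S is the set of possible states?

0

Start in {q0}.
Read 'a': q0→∅; now ∅.
The set is empty and remains empty for the remaining 1 symbol.
That set has 0 states.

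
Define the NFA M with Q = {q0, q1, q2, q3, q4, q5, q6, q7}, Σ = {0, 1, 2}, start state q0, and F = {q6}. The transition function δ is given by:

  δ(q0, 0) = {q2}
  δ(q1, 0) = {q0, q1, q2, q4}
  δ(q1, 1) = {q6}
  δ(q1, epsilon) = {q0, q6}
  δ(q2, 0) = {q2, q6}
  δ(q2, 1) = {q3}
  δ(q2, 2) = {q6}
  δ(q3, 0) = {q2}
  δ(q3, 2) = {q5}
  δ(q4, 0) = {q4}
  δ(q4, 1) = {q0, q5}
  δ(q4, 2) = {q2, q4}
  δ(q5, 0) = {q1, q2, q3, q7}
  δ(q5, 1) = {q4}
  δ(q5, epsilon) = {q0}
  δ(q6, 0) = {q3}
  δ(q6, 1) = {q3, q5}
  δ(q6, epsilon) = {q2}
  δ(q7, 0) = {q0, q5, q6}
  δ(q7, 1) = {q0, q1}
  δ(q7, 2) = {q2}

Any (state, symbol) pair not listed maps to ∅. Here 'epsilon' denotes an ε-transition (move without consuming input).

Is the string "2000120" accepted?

No

Start in {q0}.
Read '2': q0→∅; now ∅.
The set is empty and remains empty for the remaining 6 symbols.
The final set ∅ contains no accepting state.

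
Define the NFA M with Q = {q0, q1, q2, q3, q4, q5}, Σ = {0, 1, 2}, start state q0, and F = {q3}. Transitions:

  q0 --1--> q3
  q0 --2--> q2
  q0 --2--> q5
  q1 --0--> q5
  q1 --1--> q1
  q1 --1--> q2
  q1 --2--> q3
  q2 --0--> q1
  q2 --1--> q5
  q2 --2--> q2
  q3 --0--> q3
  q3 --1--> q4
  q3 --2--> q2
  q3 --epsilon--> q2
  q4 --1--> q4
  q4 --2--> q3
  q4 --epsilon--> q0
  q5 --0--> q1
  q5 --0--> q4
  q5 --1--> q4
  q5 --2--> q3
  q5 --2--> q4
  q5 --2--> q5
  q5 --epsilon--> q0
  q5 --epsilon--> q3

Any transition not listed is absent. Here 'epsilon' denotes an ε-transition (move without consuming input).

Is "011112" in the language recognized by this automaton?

No

Start in {q0}.
Read '0': q0→∅; now ∅.
The set is empty and remains empty for the remaining 5 symbols.
The final set ∅ contains no accepting state.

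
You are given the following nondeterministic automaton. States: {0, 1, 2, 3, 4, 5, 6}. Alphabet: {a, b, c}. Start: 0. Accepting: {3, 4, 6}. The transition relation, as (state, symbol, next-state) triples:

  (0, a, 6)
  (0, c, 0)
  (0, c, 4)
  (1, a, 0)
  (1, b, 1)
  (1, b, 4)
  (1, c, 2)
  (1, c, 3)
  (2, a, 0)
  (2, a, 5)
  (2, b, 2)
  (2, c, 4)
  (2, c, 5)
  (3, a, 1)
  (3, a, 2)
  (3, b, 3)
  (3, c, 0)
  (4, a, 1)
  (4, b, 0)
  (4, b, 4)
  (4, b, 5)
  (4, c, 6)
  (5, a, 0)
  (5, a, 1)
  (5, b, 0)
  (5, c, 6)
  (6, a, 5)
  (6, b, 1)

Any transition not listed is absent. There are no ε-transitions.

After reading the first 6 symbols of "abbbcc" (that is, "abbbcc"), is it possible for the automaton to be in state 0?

Yes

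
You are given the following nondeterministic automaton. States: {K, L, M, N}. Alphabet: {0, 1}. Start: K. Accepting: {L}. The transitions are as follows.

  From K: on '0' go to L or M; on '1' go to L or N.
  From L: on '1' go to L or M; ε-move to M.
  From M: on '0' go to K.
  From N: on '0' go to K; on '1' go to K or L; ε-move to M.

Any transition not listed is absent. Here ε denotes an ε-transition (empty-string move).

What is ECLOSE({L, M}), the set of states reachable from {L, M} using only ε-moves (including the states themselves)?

Begin with {L, M}.
No ε-moves leave this set, so the closure equals the set itself.

{L, M}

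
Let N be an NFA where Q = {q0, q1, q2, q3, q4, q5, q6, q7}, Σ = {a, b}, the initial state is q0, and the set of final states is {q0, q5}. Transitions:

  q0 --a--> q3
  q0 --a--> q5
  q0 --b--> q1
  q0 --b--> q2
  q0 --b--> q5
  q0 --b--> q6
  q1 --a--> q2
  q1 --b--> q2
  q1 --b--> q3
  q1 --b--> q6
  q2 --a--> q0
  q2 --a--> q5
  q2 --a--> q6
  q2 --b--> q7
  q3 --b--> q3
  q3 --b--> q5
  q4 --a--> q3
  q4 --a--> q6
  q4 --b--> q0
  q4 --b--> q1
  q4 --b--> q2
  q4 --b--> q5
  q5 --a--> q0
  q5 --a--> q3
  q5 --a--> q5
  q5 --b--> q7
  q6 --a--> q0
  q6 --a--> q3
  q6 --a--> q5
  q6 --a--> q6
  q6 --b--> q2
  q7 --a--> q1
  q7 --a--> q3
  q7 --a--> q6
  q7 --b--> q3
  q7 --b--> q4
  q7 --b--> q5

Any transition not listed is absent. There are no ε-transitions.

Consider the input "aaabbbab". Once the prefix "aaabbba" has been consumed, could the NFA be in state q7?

Start in {q0}.
Read 'a': {q0} → {q3, q5}.
Read 'a': {q3, q5} → {q0, q3, q5}.
Read 'a': {q0, q3, q5} → {q0, q3, q5}.
Read 'b': {q0, q3, q5} → {q1, q2, q3, q5, q6, q7}.
Read 'b': {q1, q2, q3, q5, q6, q7} → {q2, q3, q4, q5, q6, q7}.
Read 'b': {q2, q3, q4, q5, q6, q7} → {q0, q1, q2, q3, q4, q5, q7}.
Read 'a': {q0, q1, q2, q3, q4, q5, q7} → {q0, q1, q2, q3, q5, q6}.
State q7 is not in {q0, q1, q2, q3, q5, q6}.

No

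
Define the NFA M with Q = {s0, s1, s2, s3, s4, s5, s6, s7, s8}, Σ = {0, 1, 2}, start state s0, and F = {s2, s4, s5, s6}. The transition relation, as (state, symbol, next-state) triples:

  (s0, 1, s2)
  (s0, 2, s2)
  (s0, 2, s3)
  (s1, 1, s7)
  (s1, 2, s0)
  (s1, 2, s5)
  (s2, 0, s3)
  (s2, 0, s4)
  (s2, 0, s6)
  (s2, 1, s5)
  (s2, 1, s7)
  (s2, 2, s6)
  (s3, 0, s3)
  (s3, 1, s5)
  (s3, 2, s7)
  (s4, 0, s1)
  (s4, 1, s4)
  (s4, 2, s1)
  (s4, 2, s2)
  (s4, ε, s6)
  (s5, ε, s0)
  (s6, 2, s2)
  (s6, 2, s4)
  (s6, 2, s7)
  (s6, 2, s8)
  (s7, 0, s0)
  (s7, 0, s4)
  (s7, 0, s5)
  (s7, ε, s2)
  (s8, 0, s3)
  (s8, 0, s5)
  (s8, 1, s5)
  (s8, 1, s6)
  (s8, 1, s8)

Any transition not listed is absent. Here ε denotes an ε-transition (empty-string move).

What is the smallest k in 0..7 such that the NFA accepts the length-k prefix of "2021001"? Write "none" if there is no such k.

1

Start in {s0}.
Read '2': {s0} → {s2, s3}.
None of the earlier sets intersect F, but {s2, s3} does.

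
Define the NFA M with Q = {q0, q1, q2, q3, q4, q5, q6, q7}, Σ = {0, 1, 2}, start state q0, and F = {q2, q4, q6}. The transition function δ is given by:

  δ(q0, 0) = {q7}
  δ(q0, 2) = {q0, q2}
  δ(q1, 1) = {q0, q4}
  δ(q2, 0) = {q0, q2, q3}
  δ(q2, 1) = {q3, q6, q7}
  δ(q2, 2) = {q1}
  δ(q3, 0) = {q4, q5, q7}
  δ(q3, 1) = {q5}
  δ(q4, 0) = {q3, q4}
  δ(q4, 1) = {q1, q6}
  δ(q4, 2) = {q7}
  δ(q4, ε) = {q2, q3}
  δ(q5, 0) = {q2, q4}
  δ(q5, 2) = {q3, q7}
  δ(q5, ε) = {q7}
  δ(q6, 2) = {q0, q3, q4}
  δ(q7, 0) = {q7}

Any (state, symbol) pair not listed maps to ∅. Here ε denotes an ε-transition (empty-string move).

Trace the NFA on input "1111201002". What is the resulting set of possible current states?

∅

Start in {q0}.
Read '1': q0→∅; now ∅.
The set is empty and remains empty for the remaining 9 symbols.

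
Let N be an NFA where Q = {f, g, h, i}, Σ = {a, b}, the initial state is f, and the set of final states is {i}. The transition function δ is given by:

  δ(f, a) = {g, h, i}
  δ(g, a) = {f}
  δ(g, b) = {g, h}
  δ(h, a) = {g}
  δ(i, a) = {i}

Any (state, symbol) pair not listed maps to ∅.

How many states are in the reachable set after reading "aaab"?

2

Start in {f}.
Read 'a': {f} → {g, h, i}.
Read 'a': {g, h, i} → {f, g, i}.
Read 'a': {f, g, i} → {f, g, h, i}.
Read 'b': {f, g, h, i} → {g, h}.
That set has 2 states.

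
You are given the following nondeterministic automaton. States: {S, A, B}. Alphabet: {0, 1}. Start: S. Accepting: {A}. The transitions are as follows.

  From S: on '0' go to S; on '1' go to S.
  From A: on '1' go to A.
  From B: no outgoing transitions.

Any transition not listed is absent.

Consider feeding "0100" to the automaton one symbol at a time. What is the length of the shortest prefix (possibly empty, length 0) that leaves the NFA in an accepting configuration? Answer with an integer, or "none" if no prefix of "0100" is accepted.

Start in {S}.
Read '0': {S} → {S}.
Read '1': {S} → {S}.
Read '0': {S} → {S}.
Read '0': {S} → {S}.
No reachable set along the way intersects F.

none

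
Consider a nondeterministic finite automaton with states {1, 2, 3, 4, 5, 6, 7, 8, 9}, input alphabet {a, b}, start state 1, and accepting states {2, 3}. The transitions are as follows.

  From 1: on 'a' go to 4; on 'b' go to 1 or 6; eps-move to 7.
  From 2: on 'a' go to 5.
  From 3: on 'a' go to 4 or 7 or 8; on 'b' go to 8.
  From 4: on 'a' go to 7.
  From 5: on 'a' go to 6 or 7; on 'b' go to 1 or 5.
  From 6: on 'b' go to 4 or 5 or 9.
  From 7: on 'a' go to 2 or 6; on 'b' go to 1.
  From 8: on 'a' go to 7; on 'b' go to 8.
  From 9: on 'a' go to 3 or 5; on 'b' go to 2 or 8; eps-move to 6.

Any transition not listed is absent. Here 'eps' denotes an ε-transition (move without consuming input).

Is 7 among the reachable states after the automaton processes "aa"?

Start: ε-closure({1}) = {1, 7}.
Read 'a': 1→{4}, 7→{2, 6}; now {2, 4, 6}.
Read 'a': 2→{5}, 4→{7}, 6→∅; now {5, 7}.
State 7 is in {5, 7}.

Yes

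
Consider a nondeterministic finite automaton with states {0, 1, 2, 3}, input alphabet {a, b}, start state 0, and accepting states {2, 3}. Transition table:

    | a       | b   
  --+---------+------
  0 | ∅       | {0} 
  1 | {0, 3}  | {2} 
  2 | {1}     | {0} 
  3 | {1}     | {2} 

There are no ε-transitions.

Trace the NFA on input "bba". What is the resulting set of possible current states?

∅

Start in {0}.
Read 'b': {0} → {0}.
Read 'b': {0} → {0}.
Read 'a': {0} → ∅.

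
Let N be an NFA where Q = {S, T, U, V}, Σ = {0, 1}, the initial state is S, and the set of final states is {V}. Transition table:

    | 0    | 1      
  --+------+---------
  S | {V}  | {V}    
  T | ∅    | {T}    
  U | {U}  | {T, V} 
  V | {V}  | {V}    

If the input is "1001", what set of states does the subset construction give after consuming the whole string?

{V}

Start in {S}.
Read '1': {S} → {V}.
Read '0': {V} → {V}.
Read '0': {V} → {V}.
Read '1': {V} → {V}.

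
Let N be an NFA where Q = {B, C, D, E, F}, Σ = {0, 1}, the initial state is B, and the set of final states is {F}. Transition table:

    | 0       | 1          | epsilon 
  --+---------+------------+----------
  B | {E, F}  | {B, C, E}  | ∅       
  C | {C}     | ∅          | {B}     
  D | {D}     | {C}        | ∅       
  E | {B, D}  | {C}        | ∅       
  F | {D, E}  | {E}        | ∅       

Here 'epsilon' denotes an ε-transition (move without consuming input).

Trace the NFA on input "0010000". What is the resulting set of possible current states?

{B, C, D, E, F}

Start in {B}.
Read '0': B→{E, F}; now {E, F}.
Read '0': E→{B, D}, F→{D, E}; now {B, D, E}.
Read '1': B→{B, C, E}, D→{C}, E→{C}; now {B, C, E}.
Read '0': B→{E, F}, C→{C}, E→{B, D}; now {B, C, D, E, F}.
Read '0': B→{E, F}, C→{C}, D→{D}, E→{B, D}, F→{D, E}; now {B, C, D, E, F}.
Read '0': B→{E, F}, C→{C}, D→{D}, E→{B, D}, F→{D, E}; now {B, C, D, E, F}.
Read '0': B→{E, F}, C→{C}, D→{D}, E→{B, D}, F→{D, E}; now {B, C, D, E, F}.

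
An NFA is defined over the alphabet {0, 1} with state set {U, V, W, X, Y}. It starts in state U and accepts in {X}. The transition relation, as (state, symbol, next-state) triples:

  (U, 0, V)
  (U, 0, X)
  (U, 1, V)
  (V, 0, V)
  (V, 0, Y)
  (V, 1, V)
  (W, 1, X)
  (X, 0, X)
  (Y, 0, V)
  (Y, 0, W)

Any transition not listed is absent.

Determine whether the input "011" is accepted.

Start in {U}.
Read '0': {U} → {V, X}.
Read '1': {V, X} → {V}.
Read '1': {V} → {V}.
The final set {V} contains no accepting state.

No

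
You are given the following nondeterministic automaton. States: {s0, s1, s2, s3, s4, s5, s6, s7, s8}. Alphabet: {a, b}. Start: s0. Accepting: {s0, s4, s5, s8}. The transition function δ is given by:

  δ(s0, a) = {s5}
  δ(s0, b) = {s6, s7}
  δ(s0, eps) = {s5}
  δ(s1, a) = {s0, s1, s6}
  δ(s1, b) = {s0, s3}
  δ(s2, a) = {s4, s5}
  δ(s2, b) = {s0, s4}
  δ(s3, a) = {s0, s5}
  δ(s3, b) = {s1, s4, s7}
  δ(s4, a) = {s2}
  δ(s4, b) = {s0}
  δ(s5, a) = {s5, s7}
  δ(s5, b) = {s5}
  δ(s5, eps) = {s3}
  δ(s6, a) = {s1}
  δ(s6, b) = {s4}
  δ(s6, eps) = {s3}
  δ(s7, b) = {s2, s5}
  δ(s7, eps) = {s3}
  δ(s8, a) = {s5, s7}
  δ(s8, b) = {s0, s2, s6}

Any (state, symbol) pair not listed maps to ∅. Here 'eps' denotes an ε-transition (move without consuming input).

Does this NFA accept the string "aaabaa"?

Yes

Start: ε-closure({s0}) = {s0, s3, s5}.
Read 'a': s0→{s5}, s3→{s0, s5}, s5→{s5, s7}; union {s0, s5, s7}; ε-closure = {s0, s3, s5, s7}.
Read 'a': s0→{s5}, s3→{s0, s5}, s5→{s5, s7}, s7→∅; union {s0, s5, s7}; ε-closure = {s0, s3, s5, s7}.
Read 'a': s0→{s5}, s3→{s0, s5}, s5→{s5, s7}, s7→∅; union {s0, s5, s7}; ε-closure = {s0, s3, s5, s7}.
Read 'b': s0→{s6, s7}, s3→{s1, s4, s7}, s5→{s5}, s7→{s2, s5}; union {s1, s2, s4, s5, s6, s7}; ε-closure = {s1, s2, s3, s4, s5, s6, s7}.
Read 'a': s1→{s0, s1, s6}, s2→{s4, s5}, s3→{s0, s5}, s4→{s2}, s5→{s5, s7}, s6→{s1}, s7→∅; union {s0, s1, s2, s4, s5, s6, s7}; ε-closure = {s0, s1, s2, s3, s4, s5, s6, s7}.
Read 'a': s0→{s5}, s1→{s0, s1, s6}, s2→{s4, s5}, s3→{s0, s5}, s4→{s2}, s5→{s5, s7}, s6→{s1}, s7→∅; union {s0, s1, s2, s4, s5, s6, s7}; ε-closure = {s0, s1, s2, s3, s4, s5, s6, s7}.
The final set {s0, s1, s2, s3, s4, s5, s6, s7} contains the accepting states s0, s4, s5.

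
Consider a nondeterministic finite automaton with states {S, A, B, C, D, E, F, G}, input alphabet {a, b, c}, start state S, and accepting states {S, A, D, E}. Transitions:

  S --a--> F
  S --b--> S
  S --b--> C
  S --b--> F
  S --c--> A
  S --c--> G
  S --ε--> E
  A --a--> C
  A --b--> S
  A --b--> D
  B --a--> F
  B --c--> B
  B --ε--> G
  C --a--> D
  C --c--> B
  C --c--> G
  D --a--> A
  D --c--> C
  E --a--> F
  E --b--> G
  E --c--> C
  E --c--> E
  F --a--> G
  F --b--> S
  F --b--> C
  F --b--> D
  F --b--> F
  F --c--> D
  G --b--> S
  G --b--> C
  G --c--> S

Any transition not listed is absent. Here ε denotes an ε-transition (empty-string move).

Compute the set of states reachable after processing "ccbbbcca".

Start: ε-closure({S}) = {S, E}.
Read 'c': S→{A, G}, E→{C, E}; now {A, C, E, G}.
Read 'c': A→∅, C→{B, G}, E→{C, E}, G→{S}; now {S, B, C, E, G}.
Read 'b': S→{S, C, F}, B→∅, C→∅, E→{G}, G→{S, C}; union {S, C, F, G}; ε-closure = {S, C, E, F, G}.
Read 'b': S→{S, C, F}, C→∅, E→{G}, F→{S, C, D, F}, G→{S, C}; union {S, C, D, F, G}; ε-closure = {S, C, D, E, F, G}.
Read 'b': S→{S, C, F}, C→∅, D→∅, E→{G}, F→{S, C, D, F}, G→{S, C}; union {S, C, D, F, G}; ε-closure = {S, C, D, E, F, G}.
Read 'c': S→{A, G}, C→{B, G}, D→{C}, E→{C, E}, F→{D}, G→{S}; now {S, A, B, C, D, E, G}.
Read 'c': S→{A, G}, A→∅, B→{B}, C→{B, G}, D→{C}, E→{C, E}, G→{S}; now {S, A, B, C, E, G}.
Read 'a': S→{F}, A→{C}, B→{F}, C→{D}, E→{F}, G→∅; now {C, D, F}.

{C, D, F}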